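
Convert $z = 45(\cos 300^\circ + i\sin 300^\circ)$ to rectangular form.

a = r cos θ = 45 * 1/2 = 45/2
b = r sin θ = 45 * -sqrt(3)/2 = -45*sqrt(3)/2
z = 45/2 - (45*sqrt(3)/2)i


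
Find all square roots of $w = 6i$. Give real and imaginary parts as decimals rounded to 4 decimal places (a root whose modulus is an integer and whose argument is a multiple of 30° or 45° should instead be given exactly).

|w| = 6, arg(w) = 90°
Root modulus = 6^(1/2) ≈ 2.449490
Root arguments: θ_k = (90° + 360°k)/2 for k = 0, 1, ..., 1
Compute each root as (root modulus)(cos θ_k + i sin θ_k) using full-precision intermediates, then round to 4 decimal places.
Roots: 1.7321 + 1.7321i, -1.7321 - 1.7321i


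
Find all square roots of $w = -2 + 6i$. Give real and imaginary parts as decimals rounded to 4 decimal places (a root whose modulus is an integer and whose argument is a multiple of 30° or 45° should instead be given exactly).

|w| = sqrt(40) ≈ 6.324555, arg(w) ≈ 108.434949°
Root modulus = sqrt(40)^(1/2) ≈ 2.514867
Root arguments: θ_k = (arg(w) + 360°k)/2 for k = 0, 1, ..., 1
Compute each root as (root modulus)(cos θ_k + i sin θ_k) using full-precision intermediates, then round to 4 decimal places.
Roots: 1.4705 + 2.0402i, -1.4705 - 2.0402i


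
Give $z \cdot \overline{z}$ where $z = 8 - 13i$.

z * conjugate(z) = |z|^2 = a^2 + b^2
= 8^2 + (-13)^2 = 233


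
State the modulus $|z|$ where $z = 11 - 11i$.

|z| = sqrt(a^2 + b^2) = sqrt(11^2 + (-11)^2) = sqrt(242) = sqrt(242)


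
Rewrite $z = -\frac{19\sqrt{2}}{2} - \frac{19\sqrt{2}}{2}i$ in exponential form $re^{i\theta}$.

r = |z| = sqrt((-19*sqrt(2)/2)^2 + (-19*sqrt(2)/2)^2) = sqrt(361/2 + 361/2) = sqrt(361) = 19
θ = arctan(b/a) = arctan(-13.435/-13.435) (quadrant-adjusted) = -135° = -3π/4
z = 19e^(-i*3π/4)


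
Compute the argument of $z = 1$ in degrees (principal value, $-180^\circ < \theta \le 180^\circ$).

b = 0 and a > 0, so z lies on the positive real axis: θ = 0°


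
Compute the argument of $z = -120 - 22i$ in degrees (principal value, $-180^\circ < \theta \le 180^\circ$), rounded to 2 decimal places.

θ = arctan(b/a) = arctan(-22/-120) (quadrant-adjusted) = -169.61°


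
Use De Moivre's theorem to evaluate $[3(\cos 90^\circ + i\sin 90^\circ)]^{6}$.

By De Moivre: z^n = r^n(cos(nθ) + i sin(nθ))
= 3^6(cos(6*90°) + i sin(6*90°))
= 729(cos 180° + i sin 180°)
= -729


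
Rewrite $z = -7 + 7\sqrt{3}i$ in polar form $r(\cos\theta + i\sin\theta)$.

r = |z| = sqrt(a^2 + b^2) = sqrt((-7)^2 + (7*sqrt(3))^2) = sqrt(49 + 147) = sqrt(196) = 14
θ = arctan(b/a) = arctan(12.1244/-7) (quadrant-adjusted) = 120°
z = 14(cos 120° + i sin 120°)


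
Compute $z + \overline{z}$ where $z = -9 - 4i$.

z + conjugate(z) = (a + bi) + (a - bi) = 2a
= 2 * (-9) = -18


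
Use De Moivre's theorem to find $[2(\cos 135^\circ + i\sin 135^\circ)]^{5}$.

By De Moivre: z^n = r^n(cos(nθ) + i sin(nθ))
= 2^5(cos(5*135°) + i sin(5*135°))
= 32(cos 315° + i sin 315°)
= 16*sqrt(2) - 16*sqrt(2)i


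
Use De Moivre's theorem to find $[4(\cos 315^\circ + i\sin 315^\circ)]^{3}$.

By De Moivre: z^n = r^n(cos(nθ) + i sin(nθ))
= 4^3(cos(3*315°) + i sin(3*315°))
= 64(cos 225° + i sin 225°)
= -32*sqrt(2) - 32*sqrt(2)i


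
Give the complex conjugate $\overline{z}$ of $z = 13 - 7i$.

If z = a + bi, then conjugate(z) = a - bi
conjugate(13 - 7i) = 13 + 7i


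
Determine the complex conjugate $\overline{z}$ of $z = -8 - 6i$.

If z = a + bi, then conjugate(z) = a - bi
conjugate(-8 - 6i) = -8 + 6i


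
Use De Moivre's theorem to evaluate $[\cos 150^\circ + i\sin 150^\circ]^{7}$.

By De Moivre: z^n = r^n(cos(nθ) + i sin(nθ))
= 1^7(cos(7*150°) + i sin(7*150°))
= 1(cos 330° + i sin 330°)
= sqrt(3)/2 - (1/2)i


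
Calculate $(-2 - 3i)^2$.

(a + bi)^2 = a^2 - b^2 + 2abi
= (-2)^2 - (-3)^2 + 2*(-2)*(-3)i
= -5 + 12i


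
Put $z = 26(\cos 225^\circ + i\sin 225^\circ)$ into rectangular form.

a = r cos θ = 26 * -sqrt(2)/2 = -13*sqrt(2)
b = r sin θ = 26 * -sqrt(2)/2 = -13*sqrt(2)
z = -13*sqrt(2) - 13*sqrt(2)i


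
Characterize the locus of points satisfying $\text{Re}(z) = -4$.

Re(z) = x where z = x + yi; the equation x = -4 is satisfied by all points with that x-coordinate
Locus: Vertical line x = -4


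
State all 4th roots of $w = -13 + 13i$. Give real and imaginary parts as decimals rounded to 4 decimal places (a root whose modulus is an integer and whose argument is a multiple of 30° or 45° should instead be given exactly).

|w| = sqrt(338) ≈ 18.384776, arg(w) = 135°
Root modulus = sqrt(338)^(1/4) ≈ 2.070688
Root arguments: θ_k = (135° + 360°k)/4 for k = 0, 1, ..., 3
Compute each root as (root modulus)(cos θ_k + i sin θ_k) using full-precision intermediates, then round to 4 decimal places.
Roots: 1.7217 + 1.1504i, -1.1504 + 1.7217i, -1.7217 - 1.1504i, 1.1504 - 1.7217i


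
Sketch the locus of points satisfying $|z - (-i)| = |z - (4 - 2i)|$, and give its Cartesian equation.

|z - z1| = |z - z2| means z is equidistant from z1 and z2,
i.e. the perpendicular bisector of the segment from (0, -1) to (4, -2) (midpoint (2, -3/2)).
With z = x + yi, square both sides:
(x - 0)^2 + (y - (-1))^2 = (x - 4)^2 + (y - (-2))^2
The x^2 and y^2 terms cancel: 8x + (-2)y = 20 - 1 = 19
Simplify: 8x - 2y = 19
Locus: Perpendicular bisector of the segment from (0, -1) to (4, -2): the line 8x - 2y = 19


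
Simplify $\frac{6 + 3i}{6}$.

Divisor is real, so divide each part by 6:
= 1 + (1/2)i


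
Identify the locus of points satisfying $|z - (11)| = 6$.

|z - z0| = r describes a circle centered at z0 with radius r
Here z0 = 11 and r = 6
Locus: Circle centered at (11, 0) with radius 6


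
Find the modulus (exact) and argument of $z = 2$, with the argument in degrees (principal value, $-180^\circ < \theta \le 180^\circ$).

|z| = sqrt(2^2 + 0^2) = 2
b = 0 and a > 0, so z lies on the positive real axis: arg(z) = 0°


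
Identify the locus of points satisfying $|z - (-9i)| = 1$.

|z - z0| = r describes a circle centered at z0 with radius r
Here z0 = -9i and r = 1
Locus: Circle centered at (0, -9) with radius 1


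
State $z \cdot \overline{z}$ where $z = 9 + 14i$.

z * conjugate(z) = |z|^2 = a^2 + b^2
= 9^2 + 14^2 = 277


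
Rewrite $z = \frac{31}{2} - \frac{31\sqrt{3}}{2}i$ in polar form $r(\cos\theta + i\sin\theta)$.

r = |z| = sqrt(a^2 + b^2) = sqrt((31/2)^2 + (-31*sqrt(3)/2)^2) = sqrt(961/4 + 2883/4) = sqrt(961) = 31
θ = arctan(b/a) = arctan(-26.8468/15.5) (quadrant-adjusted) = 300°
z = 31(cos 300° + i sin 300°)


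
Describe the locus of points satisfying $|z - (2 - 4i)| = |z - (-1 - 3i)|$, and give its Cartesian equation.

|z - z1| = |z - z2| means z is equidistant from z1 and z2,
i.e. the perpendicular bisector of the segment from (2, -4) to (-1, -3) (midpoint (1/2, -7/2)).
With z = x + yi, square both sides:
(x - 2)^2 + (y - (-4))^2 = (x - (-1))^2 + (y - (-3))^2
The x^2 and y^2 terms cancel: -6x + 2y = 10 - 20 = -10
Simplify: 3x - y = 5
Locus: Perpendicular bisector of the segment from (2, -4) to (-1, -3): the line 3x - y = 5


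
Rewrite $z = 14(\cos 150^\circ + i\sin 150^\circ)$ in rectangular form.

a = r cos θ = 14 * -sqrt(3)/2 = -7*sqrt(3)
b = r sin θ = 14 * 1/2 = 7
z = -7*sqrt(3) + 7i


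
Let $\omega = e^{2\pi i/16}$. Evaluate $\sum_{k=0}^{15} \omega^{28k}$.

Let ζ = ω^28 = e^(2πi·28/16). Since 16 ∤ 28, ζ ≠ 1.
Sum = Σ_{k=0}^{15} ζ^k = (ζ^16 - 1)/(ζ - 1) = (ω^{28·16} - 1)/(ζ - 1) = (1 - 1)/(ζ - 1) = 0


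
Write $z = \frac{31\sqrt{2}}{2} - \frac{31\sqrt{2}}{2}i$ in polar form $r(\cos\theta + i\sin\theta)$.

r = |z| = sqrt(a^2 + b^2) = sqrt((31*sqrt(2)/2)^2 + (-31*sqrt(2)/2)^2) = sqrt(961/2 + 961/2) = sqrt(961) = 31
θ = arctan(b/a) = arctan(-21.9203/21.9203) (quadrant-adjusted) = 315°
z = 31(cos 315° + i sin 315°)


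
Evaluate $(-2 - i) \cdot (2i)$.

(a1*a2 - b1*b2) + (a1*b2 + b1*a2)i
= (0 - (-2)) + (-4 + 0)i
= 2 - 4i


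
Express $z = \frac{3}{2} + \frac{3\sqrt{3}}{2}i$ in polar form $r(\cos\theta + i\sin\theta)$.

r = |z| = sqrt(a^2 + b^2) = sqrt((3/2)^2 + (3*sqrt(3)/2)^2) = sqrt(9/4 + 27/4) = sqrt(9) = 3
θ = arctan(b/a) = arctan(2.5981/1.5) (quadrant-adjusted) = 60°
z = 3(cos 60° + i sin 60°)


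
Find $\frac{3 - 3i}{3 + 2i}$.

Multiply numerator and denominator by conjugate (3 - 2i):
= (3 - 3i)(3 - 2i) / (3^2 + 2^2)
= (3 - 15i) / 13
= 3/13 - (15/13)i


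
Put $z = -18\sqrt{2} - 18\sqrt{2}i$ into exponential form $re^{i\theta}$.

r = |z| = sqrt((-18*sqrt(2))^2 + (-18*sqrt(2))^2) = sqrt(648 + 648) = sqrt(1296) = 36
θ = arctan(b/a) = arctan(-25.4558/-25.4558) (quadrant-adjusted) = -135° = -3π/4
z = 36e^(-i*3π/4)


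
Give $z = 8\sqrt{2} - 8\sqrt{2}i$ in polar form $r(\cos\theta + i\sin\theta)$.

r = |z| = sqrt(a^2 + b^2) = sqrt((8*sqrt(2))^2 + (-8*sqrt(2))^2) = sqrt(128 + 128) = sqrt(256) = 16
θ = arctan(b/a) = arctan(-11.3137/11.3137) (quadrant-adjusted) = 315°
z = 16(cos 315° + i sin 315°)


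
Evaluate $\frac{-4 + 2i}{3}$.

Divisor is real, so divide each part by 3:
= -4/3 + (2/3)i


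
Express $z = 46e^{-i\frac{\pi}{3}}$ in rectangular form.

a = r cos θ = 46 * 1/2 = 23
b = r sin θ = 46 * -sqrt(3)/2 = -23*sqrt(3)
z = 23 - 23*sqrt(3)i


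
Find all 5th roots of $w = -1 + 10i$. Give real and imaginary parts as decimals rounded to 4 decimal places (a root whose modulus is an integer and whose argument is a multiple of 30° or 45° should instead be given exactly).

|w| = sqrt(101) ≈ 10.049876, arg(w) ≈ 95.710593°
Root modulus = sqrt(101)^(1/5) ≈ 1.586471
Root arguments: θ_k = (arg(w) + 360°k)/5 for k = 0, 1, ..., 4
Compute each root as (root modulus)(cos θ_k + i sin θ_k) using full-precision intermediates, then round to 4 decimal places.
Roots: 1.4988 + 0.5202i, -0.0316 + 1.5862i, -1.5183 + 0.4601i, -0.9067 - 1.3018i, 0.9579 - 1.2646i


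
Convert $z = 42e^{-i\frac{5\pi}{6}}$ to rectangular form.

a = r cos θ = 42 * -sqrt(3)/2 = -21*sqrt(3)
b = r sin θ = 42 * -1/2 = -21
z = -21*sqrt(3) - 21i


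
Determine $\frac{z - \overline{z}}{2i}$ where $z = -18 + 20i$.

z - conjugate(z) = 2bi
(z - conjugate(z))/(2i) = 2bi/(2i) = b = 20


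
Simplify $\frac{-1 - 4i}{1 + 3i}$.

Multiply numerator and denominator by conjugate (1 - 3i):
= (-1 - 4i)(1 - 3i) / (1^2 + 3^2)
= (-13 - i) / 10
= -13/10 - (1/10)i


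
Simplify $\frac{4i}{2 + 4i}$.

Multiply numerator and denominator by conjugate (2 - 4i):
= (4i)(2 - 4i) / (2^2 + 4^2)
= (16 + 8i) / 20
Divide through by 4: (4 + 2i) / 5
= 4/5 + (2/5)i


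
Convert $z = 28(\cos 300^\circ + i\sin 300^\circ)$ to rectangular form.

a = r cos θ = 28 * 1/2 = 14
b = r sin θ = 28 * -sqrt(3)/2 = -14*sqrt(3)
z = 14 - 14*sqrt(3)i


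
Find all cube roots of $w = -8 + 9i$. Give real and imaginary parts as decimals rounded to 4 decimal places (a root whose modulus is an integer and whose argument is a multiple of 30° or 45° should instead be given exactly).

|w| = sqrt(145) ≈ 12.041595, arg(w) ≈ 131.633539°
Root modulus = sqrt(145)^(1/3) ≈ 2.292071
Root arguments: θ_k = (arg(w) + 360°k)/3 for k = 0, 1, ..., 2
Compute each root as (root modulus)(cos θ_k + i sin θ_k) using full-precision intermediates, then round to 4 decimal places.
Roots: 1.6522 + 1.5887i, -2.2019 + 0.6365i, 0.5498 - 2.2252i


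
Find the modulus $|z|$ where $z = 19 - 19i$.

|z| = sqrt(a^2 + b^2) = sqrt(19^2 + (-19)^2) = sqrt(722) = sqrt(722)


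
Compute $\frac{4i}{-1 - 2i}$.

Multiply numerator and denominator by conjugate (-1 + 2i):
= (4i)(-1 + 2i) / ((-1)^2 + (-2)^2)
= (-8 - 4i) / 5
= -8/5 - (4/5)i


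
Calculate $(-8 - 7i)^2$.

(a + bi)^2 = a^2 - b^2 + 2abi
= (-8)^2 - (-7)^2 + 2*(-8)*(-7)i
= 15 + 112i


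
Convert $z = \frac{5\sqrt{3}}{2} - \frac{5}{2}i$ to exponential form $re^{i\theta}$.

r = |z| = sqrt((5*sqrt(3)/2)^2 + (-5/2)^2) = sqrt(75/4 + 25/4) = sqrt(25) = 5
θ = arctan(b/a) = arctan(-2.5/4.3301) (quadrant-adjusted) = -30° = -π/6
z = 5e^(-i*π/6)


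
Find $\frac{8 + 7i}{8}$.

Divisor is real, so divide each part by 8:
= 1 + (7/8)i


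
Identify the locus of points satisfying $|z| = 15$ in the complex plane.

|z| = 15 means sqrt(x^2 + y^2) = 15
This is a circle of radius 15 centered at the origin


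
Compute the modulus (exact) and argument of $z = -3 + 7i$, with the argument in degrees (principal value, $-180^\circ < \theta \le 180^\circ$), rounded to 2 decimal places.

|z| = sqrt((-3)^2 + 7^2) = sqrt(58)
arg(z) = arctan(b/a) = arctan(7/-3) (quadrant-adjusted) = 113.20°


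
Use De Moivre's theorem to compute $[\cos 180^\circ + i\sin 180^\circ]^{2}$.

By De Moivre: z^n = r^n(cos(nθ) + i sin(nθ))
= 1^2(cos(2*180°) + i sin(2*180°))
= 1(cos 0° + i sin 0°)
= 1


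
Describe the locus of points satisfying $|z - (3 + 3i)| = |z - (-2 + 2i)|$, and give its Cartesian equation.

|z - z1| = |z - z2| means z is equidistant from z1 and z2,
i.e. the perpendicular bisector of the segment from (3, 3) to (-2, 2) (midpoint (1/2, 5/2)).
With z = x + yi, square both sides:
(x - 3)^2 + (y - 3)^2 = (x - (-2))^2 + (y - 2)^2
The x^2 and y^2 terms cancel: -10x + (-2)y = 8 - 18 = -10
Simplify: 5x + y = 5
Locus: Perpendicular bisector of the segment from (3, 3) to (-2, 2): the line 5x + y = 5


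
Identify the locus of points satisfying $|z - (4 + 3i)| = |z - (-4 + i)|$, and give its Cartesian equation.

|z - z1| = |z - z2| means z is equidistant from z1 and z2,
i.e. the perpendicular bisector of the segment from (4, 3) to (-4, 1) (midpoint (0, 2)).
With z = x + yi, square both sides:
(x - 4)^2 + (y - 3)^2 = (x - (-4))^2 + (y - 1)^2
The x^2 and y^2 terms cancel: -16x + (-4)y = 17 - 25 = -8
Simplify: 4x + y = 2
Locus: Perpendicular bisector of the segment from (4, 3) to (-4, 1): the line 4x + y = 2


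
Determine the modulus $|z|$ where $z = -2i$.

|z| = sqrt(a^2 + b^2) = sqrt(0^2 + (-2)^2) = sqrt(4) = 2


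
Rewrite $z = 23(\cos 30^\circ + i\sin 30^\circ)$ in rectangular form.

a = r cos θ = 23 * sqrt(3)/2 = 23*sqrt(3)/2
b = r sin θ = 23 * 1/2 = 23/2
z = 23*sqrt(3)/2 + (23/2)i


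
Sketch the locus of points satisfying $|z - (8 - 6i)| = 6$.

|z - z0| = r describes a circle centered at z0 with radius r
Here z0 = 8 - 6i and r = 6
Locus: Circle centered at (8, -6) with radius 6


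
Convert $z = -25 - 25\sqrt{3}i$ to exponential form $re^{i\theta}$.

r = |z| = sqrt((-25)^2 + (-25*sqrt(3))^2) = sqrt(625 + 1875) = sqrt(2500) = 50
θ = arctan(b/a) = arctan(-43.3013/-25) (quadrant-adjusted) = 240° = 4π/3
z = 50e^(i*4π/3)


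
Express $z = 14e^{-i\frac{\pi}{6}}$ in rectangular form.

a = r cos θ = 14 * sqrt(3)/2 = 7*sqrt(3)
b = r sin θ = 14 * -1/2 = -7
z = 7*sqrt(3) - 7i


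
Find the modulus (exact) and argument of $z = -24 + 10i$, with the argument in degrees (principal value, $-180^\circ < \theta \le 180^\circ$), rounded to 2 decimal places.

|z| = sqrt((-24)^2 + 10^2) = 26
arg(z) = arctan(b/a) = arctan(10/-24) (quadrant-adjusted) = 157.38°


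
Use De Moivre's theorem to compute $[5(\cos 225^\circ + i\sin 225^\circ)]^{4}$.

By De Moivre: z^n = r^n(cos(nθ) + i sin(nθ))
= 5^4(cos(4*225°) + i sin(4*225°))
= 625(cos 180° + i sin 180°)
= -625


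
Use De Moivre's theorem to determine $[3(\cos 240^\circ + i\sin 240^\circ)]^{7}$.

By De Moivre: z^n = r^n(cos(nθ) + i sin(nθ))
= 3^7(cos(7*240°) + i sin(7*240°))
= 2187(cos 240° + i sin 240°)
= -2187/2 - (2187*sqrt(3)/2)i


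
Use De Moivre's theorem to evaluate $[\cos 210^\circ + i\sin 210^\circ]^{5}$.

By De Moivre: z^n = r^n(cos(nθ) + i sin(nθ))
= 1^5(cos(5*210°) + i sin(5*210°))
= 1(cos 330° + i sin 330°)
= sqrt(3)/2 - (1/2)i


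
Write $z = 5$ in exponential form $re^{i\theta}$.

r = |z| = sqrt((5)^2 + (0)^2) = sqrt(25 + 0) = sqrt(25) = 5
b = 0 and a > 0, so z lies on the positive real axis: θ = 0
z = 5e^(i*0) = 5


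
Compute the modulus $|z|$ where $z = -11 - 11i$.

|z| = sqrt(a^2 + b^2) = sqrt((-11)^2 + (-11)^2) = sqrt(242) = sqrt(242)


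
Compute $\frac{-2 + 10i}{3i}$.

Multiply numerator and denominator by conjugate (-3i):
= (-2 + 10i)(-3i) / (0^2 + 3^2)
= (30 + 6i) / 9
Divide through by 3: (10 + 2i) / 3
= 10/3 + (2/3)i


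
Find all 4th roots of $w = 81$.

|w| = 81, arg(w) = 0°
Root modulus = 81^(1/4) = 3
Root arguments: θ_k = (0° + 360°k)/4 for k = 0, 1, ..., 3
Roots: 3, 3i, -3, -3i


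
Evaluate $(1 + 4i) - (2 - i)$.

(1 - 2) + (4 - (-1))i = -1 + 5i


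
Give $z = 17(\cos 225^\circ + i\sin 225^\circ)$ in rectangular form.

a = r cos θ = 17 * -sqrt(2)/2 = -17*sqrt(2)/2
b = r sin θ = 17 * -sqrt(2)/2 = -17*sqrt(2)/2
z = -17*sqrt(2)/2 - (17*sqrt(2)/2)i


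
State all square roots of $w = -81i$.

|w| = 81, arg(w) = 270°
Root modulus = 81^(1/2) = 9
Root arguments: θ_k = (270° + 360°k)/2 for k = 0, 1, ..., 1
Roots: -9*sqrt(2)/2 + (9*sqrt(2)/2)i, 9*sqrt(2)/2 - (9*sqrt(2)/2)i


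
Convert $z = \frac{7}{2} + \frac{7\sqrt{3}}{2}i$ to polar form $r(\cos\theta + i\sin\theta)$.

r = |z| = sqrt(a^2 + b^2) = sqrt((7/2)^2 + (7*sqrt(3)/2)^2) = sqrt(49/4 + 147/4) = sqrt(49) = 7
θ = arctan(b/a) = arctan(6.0622/3.5) (quadrant-adjusted) = 60°
z = 7(cos 60° + i sin 60°)


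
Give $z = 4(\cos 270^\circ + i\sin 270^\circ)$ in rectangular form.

a = r cos θ = 4 * 0 = 0
b = r sin θ = 4 * -1 = -4
z = -4i


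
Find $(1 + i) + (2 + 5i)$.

(1 + 2) + (1 + 5)i = 3 + 6i


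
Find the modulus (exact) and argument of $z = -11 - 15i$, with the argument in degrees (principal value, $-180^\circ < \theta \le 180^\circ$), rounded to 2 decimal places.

|z| = sqrt((-11)^2 + (-15)^2) = sqrt(346)
arg(z) = arctan(b/a) = arctan(-15/-11) (quadrant-adjusted) = -126.25°


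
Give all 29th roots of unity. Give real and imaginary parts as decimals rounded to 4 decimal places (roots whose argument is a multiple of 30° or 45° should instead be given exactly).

ω_k = e^(2πik/29) = cos(2πk/29) + i sin(2πk/29) for k = 0, 1, ..., 28
Roots: 1, 0.9766 + 0.2150i, 0.9076 + 0.4199i, 0.7961 + 0.6052i, 0.6474 + 0.7622i, 0.4684 + 0.8835i, 0.2675 + 0.9635i, 0.0541 + 0.9985i, -0.1618 + 0.9868i, -0.3701 + 0.9290i, -0.5612 + 0.8277i, -0.7260 + 0.6877i, -0.8569 + 0.5156i, -0.9477 + 0.3193i, -0.9941 + 0.1081i, -0.9941 - 0.1081i, -0.9477 - 0.3193i, -0.8569 - 0.5156i, -0.7260 - 0.6877i, -0.5612 - 0.8277i, -0.3701 - 0.9290i, -0.1618 - 0.9868i, 0.0541 - 0.9985i, 0.2675 - 0.9635i, 0.4684 - 0.8835i, 0.6474 - 0.7622i, 0.7961 - 0.6052i, 0.9076 - 0.4199i, 0.9766 - 0.2150i


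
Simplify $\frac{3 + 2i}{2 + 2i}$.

Multiply numerator and denominator by conjugate (2 - 2i):
= (3 + 2i)(2 - 2i) / (2^2 + 2^2)
= (10 - 2i) / 8
Divide through by 2: (5 - i) / 4
= 5/4 - (1/4)i


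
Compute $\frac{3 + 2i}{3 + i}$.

Multiply numerator and denominator by conjugate (3 - i):
= (3 + 2i)(3 - i) / (3^2 + 1^2)
= (11 + 3i) / 10
= 11/10 + (3/10)i


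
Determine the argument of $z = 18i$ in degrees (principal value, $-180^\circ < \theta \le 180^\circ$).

a = 0 and b > 0, so z lies on the positive imaginary axis: θ = 90°


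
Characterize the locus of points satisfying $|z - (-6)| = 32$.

|z - z0| = r describes a circle centered at z0 with radius r
Here z0 = -6 and r = 32
Locus: Circle centered at (-6, 0) with radius 32


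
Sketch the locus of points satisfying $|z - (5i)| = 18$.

|z - z0| = r describes a circle centered at z0 with radius r
Here z0 = 5i and r = 18
Locus: Circle centered at (0, 5) with radius 18


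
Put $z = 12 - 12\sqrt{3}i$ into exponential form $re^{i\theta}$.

r = |z| = sqrt((12)^2 + (-12*sqrt(3))^2) = sqrt(144 + 432) = sqrt(576) = 24
θ = arctan(b/a) = arctan(-20.7846/12) (quadrant-adjusted) = -60° = -π/3
z = 24e^(-i*π/3)


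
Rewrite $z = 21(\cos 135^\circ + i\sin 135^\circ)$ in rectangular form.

a = r cos θ = 21 * -sqrt(2)/2 = -21*sqrt(2)/2
b = r sin θ = 21 * sqrt(2)/2 = 21*sqrt(2)/2
z = -21*sqrt(2)/2 + (21*sqrt(2)/2)i


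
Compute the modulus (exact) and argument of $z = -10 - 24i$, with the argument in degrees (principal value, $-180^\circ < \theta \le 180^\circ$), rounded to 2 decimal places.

|z| = sqrt((-10)^2 + (-24)^2) = 26
arg(z) = arctan(b/a) = arctan(-24/-10) (quadrant-adjusted) = -112.62°


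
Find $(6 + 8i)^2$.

(a + bi)^2 = a^2 - b^2 + 2abi
= 6^2 - 8^2 + 2*6*8i
= -28 + 96i


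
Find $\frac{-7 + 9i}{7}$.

Divisor is real, so divide each part by 7:
= -1 + (9/7)i


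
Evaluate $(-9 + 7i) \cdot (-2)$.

(a1*a2 - b1*b2) + (a1*b2 + b1*a2)i
= (18 - 0) + (0 + (-14))i
= 18 - 14i


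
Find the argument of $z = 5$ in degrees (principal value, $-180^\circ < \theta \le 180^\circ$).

b = 0 and a > 0, so z lies on the positive real axis: θ = 0°


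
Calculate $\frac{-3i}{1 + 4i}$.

Multiply numerator and denominator by conjugate (1 - 4i):
= (-3i)(1 - 4i) / (1^2 + 4^2)
= (-12 - 3i) / 17
= -12/17 - (3/17)i


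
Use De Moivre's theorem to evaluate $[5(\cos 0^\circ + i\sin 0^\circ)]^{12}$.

By De Moivre: z^n = r^n(cos(nθ) + i sin(nθ))
= 5^12(cos(12*0°) + i sin(12*0°))
= 244140625(cos 0° + i sin 0°)
= 244140625


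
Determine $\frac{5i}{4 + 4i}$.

Multiply numerator and denominator by conjugate (4 - 4i):
= (5i)(4 - 4i) / (4^2 + 4^2)
= (20 + 20i) / 32
Divide through by 4: (5 + 5i) / 8
= 5/8 + (5/8)i


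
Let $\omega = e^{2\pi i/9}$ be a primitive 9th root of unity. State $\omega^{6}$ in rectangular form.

ω^6 = e^(2πi·6/9) = e^(i·4π/3)
= cos(4π/3) + i sin(4π/3)
= -1/2 - (sqrt(3)/2)i


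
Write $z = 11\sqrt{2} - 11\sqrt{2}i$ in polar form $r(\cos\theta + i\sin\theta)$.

r = |z| = sqrt(a^2 + b^2) = sqrt((11*sqrt(2))^2 + (-11*sqrt(2))^2) = sqrt(242 + 242) = sqrt(484) = 22
θ = arctan(b/a) = arctan(-15.5563/15.5563) (quadrant-adjusted) = 315°
z = 22(cos 315° + i sin 315°)


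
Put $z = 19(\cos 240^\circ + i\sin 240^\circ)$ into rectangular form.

a = r cos θ = 19 * -1/2 = -19/2
b = r sin θ = 19 * -sqrt(3)/2 = -19*sqrt(3)/2
z = -19/2 - (19*sqrt(3)/2)i


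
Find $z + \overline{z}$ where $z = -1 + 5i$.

z + conjugate(z) = (a + bi) + (a - bi) = 2a
= 2 * (-1) = -2


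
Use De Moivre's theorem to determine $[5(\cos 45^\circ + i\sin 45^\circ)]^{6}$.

By De Moivre: z^n = r^n(cos(nθ) + i sin(nθ))
= 5^6(cos(6*45°) + i sin(6*45°))
= 15625(cos 270° + i sin 270°)
= -15625i


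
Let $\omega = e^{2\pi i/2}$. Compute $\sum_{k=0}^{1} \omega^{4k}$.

Since 2 divides 4, ω^4 = (ω^2)^2 = 1^2 = 1, so every term is 1.
Sum = 2 · 1 = 2


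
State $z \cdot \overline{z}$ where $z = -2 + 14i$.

z * conjugate(z) = |z|^2 = a^2 + b^2
= (-2)^2 + 14^2 = 200


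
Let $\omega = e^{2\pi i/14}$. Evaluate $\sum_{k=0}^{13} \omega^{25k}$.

Let ζ = ω^25 = e^(2πi·25/14). Since 14 ∤ 25, ζ ≠ 1.
Sum = Σ_{k=0}^{13} ζ^k = (ζ^14 - 1)/(ζ - 1) = (ω^{25·14} - 1)/(ζ - 1) = (1 - 1)/(ζ - 1) = 0


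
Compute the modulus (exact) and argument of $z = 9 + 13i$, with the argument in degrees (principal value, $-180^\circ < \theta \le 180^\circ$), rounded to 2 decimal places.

|z| = sqrt(9^2 + 13^2) = sqrt(250)
arg(z) = arctan(b/a) = arctan(13/9) (quadrant-adjusted) = 55.30°


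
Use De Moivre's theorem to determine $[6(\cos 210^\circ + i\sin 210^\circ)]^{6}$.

By De Moivre: z^n = r^n(cos(nθ) + i sin(nθ))
= 6^6(cos(6*210°) + i sin(6*210°))
= 46656(cos 180° + i sin 180°)
= -46656


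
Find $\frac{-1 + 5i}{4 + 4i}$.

Multiply numerator and denominator by conjugate (4 - 4i):
= (-1 + 5i)(4 - 4i) / (4^2 + 4^2)
= (16 + 24i) / 32
Divide through by 8: (2 + 3i) / 4
= 1/2 + (3/4)i


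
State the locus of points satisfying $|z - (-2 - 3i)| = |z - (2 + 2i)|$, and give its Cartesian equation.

|z - z1| = |z - z2| means z is equidistant from z1 and z2,
i.e. the perpendicular bisector of the segment from (-2, -3) to (2, 2) (midpoint (0, -1/2)).
With z = x + yi, square both sides:
(x - (-2))^2 + (y - (-3))^2 = (x - 2)^2 + (y - 2)^2
The x^2 and y^2 terms cancel: 8x + 10y = 8 - 13 = -5
Simplify: 8x + 10y = -5
Locus: Perpendicular bisector of the segment from (-2, -3) to (2, 2): the line 8x + 10y = -5


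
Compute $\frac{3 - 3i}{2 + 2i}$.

Multiply numerator and denominator by conjugate (2 - 2i):
= (3 - 3i)(2 - 2i) / (2^2 + 2^2)
= (-12i) / 8
Divide through by 4: (-3i) / 2
= 0 - (3/2)i


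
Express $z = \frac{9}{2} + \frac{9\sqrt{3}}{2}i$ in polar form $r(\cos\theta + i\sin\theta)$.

r = |z| = sqrt(a^2 + b^2) = sqrt((9/2)^2 + (9*sqrt(3)/2)^2) = sqrt(81/4 + 243/4) = sqrt(81) = 9
θ = arctan(b/a) = arctan(7.7942/4.5) (quadrant-adjusted) = 60°
z = 9(cos 60° + i sin 60°)


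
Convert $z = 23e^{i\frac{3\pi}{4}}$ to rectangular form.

a = r cos θ = 23 * -sqrt(2)/2 = -23*sqrt(2)/2
b = r sin θ = 23 * sqrt(2)/2 = 23*sqrt(2)/2
z = -23*sqrt(2)/2 + (23*sqrt(2)/2)i


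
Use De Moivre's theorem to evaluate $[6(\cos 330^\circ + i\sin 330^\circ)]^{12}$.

By De Moivre: z^n = r^n(cos(nθ) + i sin(nθ))
= 6^12(cos(12*330°) + i sin(12*330°))
= 2176782336(cos 0° + i sin 0°)
= 2176782336


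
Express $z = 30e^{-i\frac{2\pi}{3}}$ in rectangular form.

a = r cos θ = 30 * -1/2 = -15
b = r sin θ = 30 * -sqrt(3)/2 = -15*sqrt(3)
z = -15 - 15*sqrt(3)i


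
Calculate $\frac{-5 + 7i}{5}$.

Divisor is real, so divide each part by 5:
= -1 + (7/5)i


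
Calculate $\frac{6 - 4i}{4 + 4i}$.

Multiply numerator and denominator by conjugate (4 - 4i):
= (6 - 4i)(4 - 4i) / (4^2 + 4^2)
= (8 - 40i) / 32
Divide through by 8: (1 - 5i) / 4
= 1/4 - (5/4)i


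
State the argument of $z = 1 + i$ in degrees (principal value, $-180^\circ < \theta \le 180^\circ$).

θ = arctan(b/a) = arctan(1/1) (quadrant-adjusted) = 45°


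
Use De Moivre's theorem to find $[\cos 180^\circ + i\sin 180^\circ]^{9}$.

By De Moivre: z^n = r^n(cos(nθ) + i sin(nθ))
= 1^9(cos(9*180°) + i sin(9*180°))
= 1(cos 180° + i sin 180°)
= -1


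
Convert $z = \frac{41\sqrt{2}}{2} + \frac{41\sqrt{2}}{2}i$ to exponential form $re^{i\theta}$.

r = |z| = sqrt((41*sqrt(2)/2)^2 + (41*sqrt(2)/2)^2) = sqrt(1681/2 + 1681/2) = sqrt(1681) = 41
θ = arctan(b/a) = arctan(28.9914/28.9914) (quadrant-adjusted) = 45° = π/4
z = 41e^(i*π/4)


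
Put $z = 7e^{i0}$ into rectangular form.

a = r cos θ = 7 * 1 = 7
b = r sin θ = 7 * 0 = 0
z = 7


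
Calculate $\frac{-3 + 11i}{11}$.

Divisor is real, so divide each part by 11:
= -3/11 + i


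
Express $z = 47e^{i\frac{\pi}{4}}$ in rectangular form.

a = r cos θ = 47 * sqrt(2)/2 = 47*sqrt(2)/2
b = r sin θ = 47 * sqrt(2)/2 = 47*sqrt(2)/2
z = 47*sqrt(2)/2 + (47*sqrt(2)/2)i


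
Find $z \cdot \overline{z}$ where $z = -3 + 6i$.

z * conjugate(z) = |z|^2 = a^2 + b^2
= (-3)^2 + 6^2 = 45


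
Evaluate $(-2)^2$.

(a + bi)^2 = a^2 - b^2 + 2abi
= (-2)^2 - 0^2 + 2*(-2)*0i
= 4


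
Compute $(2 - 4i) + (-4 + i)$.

(2 + (-4)) + (-4 + 1)i = -2 - 3i


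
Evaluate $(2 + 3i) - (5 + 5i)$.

(2 - 5) + (3 - 5)i = -3 - 2i


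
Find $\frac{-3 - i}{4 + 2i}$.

Multiply numerator and denominator by conjugate (4 - 2i):
= (-3 - i)(4 - 2i) / (4^2 + 2^2)
= (-14 + 2i) / 20
Divide through by 2: (-7 + i) / 10
= -7/10 + (1/10)i


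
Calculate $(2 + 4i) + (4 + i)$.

(2 + 4) + (4 + 1)i = 6 + 5i


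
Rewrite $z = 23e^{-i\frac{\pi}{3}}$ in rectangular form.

a = r cos θ = 23 * 1/2 = 23/2
b = r sin θ = 23 * -sqrt(3)/2 = -23*sqrt(3)/2
z = 23/2 - (23*sqrt(3)/2)i


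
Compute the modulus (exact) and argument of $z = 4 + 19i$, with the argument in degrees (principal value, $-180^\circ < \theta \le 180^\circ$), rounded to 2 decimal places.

|z| = sqrt(4^2 + 19^2) = sqrt(377)
arg(z) = arctan(b/a) = arctan(19/4) (quadrant-adjusted) = 78.11°


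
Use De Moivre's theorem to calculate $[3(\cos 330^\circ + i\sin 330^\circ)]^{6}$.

By De Moivre: z^n = r^n(cos(nθ) + i sin(nθ))
= 3^6(cos(6*330°) + i sin(6*330°))
= 729(cos 180° + i sin 180°)
= -729


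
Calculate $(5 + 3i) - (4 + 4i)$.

(5 - 4) + (3 - 4)i = 1 - i


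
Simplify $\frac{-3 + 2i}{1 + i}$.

Multiply numerator and denominator by conjugate (1 - i):
= (-3 + 2i)(1 - i) / (1^2 + 1^2)
= (-1 + 5i) / 2
= -1/2 + (5/2)i


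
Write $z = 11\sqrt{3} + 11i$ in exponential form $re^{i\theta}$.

r = |z| = sqrt((11*sqrt(3))^2 + (11)^2) = sqrt(363 + 121) = sqrt(484) = 22
θ = arctan(b/a) = arctan(11/19.0526) (quadrant-adjusted) = 30° = π/6
z = 22e^(i*π/6)


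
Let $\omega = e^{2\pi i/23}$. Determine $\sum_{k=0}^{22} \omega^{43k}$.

Let ζ = ω^43 = e^(2πi·43/23). Since 23 ∤ 43, ζ ≠ 1.
Sum = Σ_{k=0}^{22} ζ^k = (ζ^23 - 1)/(ζ - 1) = (ω^{43·23} - 1)/(ζ - 1) = (1 - 1)/(ζ - 1) = 0


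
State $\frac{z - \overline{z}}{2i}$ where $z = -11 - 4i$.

z - conjugate(z) = 2bi
(z - conjugate(z))/(2i) = 2bi/(2i) = b = -4


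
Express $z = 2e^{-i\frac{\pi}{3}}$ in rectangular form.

a = r cos θ = 2 * 1/2 = 1
b = r sin θ = 2 * -sqrt(3)/2 = -sqrt(3)
z = 1 - sqrt(3)i


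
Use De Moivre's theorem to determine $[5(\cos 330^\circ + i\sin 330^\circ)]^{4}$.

By De Moivre: z^n = r^n(cos(nθ) + i sin(nθ))
= 5^4(cos(4*330°) + i sin(4*330°))
= 625(cos 240° + i sin 240°)
= -625/2 - (625*sqrt(3)/2)i


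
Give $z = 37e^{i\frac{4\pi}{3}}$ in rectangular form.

a = r cos θ = 37 * -1/2 = -37/2
b = r sin θ = 37 * -sqrt(3)/2 = -37*sqrt(3)/2
z = -37/2 - (37*sqrt(3)/2)i


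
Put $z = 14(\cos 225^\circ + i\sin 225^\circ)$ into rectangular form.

a = r cos θ = 14 * -sqrt(2)/2 = -7*sqrt(2)
b = r sin θ = 14 * -sqrt(2)/2 = -7*sqrt(2)
z = -7*sqrt(2) - 7*sqrt(2)i


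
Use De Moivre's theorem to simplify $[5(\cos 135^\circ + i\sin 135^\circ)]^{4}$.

By De Moivre: z^n = r^n(cos(nθ) + i sin(nθ))
= 5^4(cos(4*135°) + i sin(4*135°))
= 625(cos 180° + i sin 180°)
= -625


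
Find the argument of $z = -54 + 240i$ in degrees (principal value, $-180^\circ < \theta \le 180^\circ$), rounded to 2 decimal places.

θ = arctan(b/a) = arctan(240/-54) (quadrant-adjusted) = 102.68°


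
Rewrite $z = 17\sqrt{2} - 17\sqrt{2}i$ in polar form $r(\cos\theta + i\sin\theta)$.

r = |z| = sqrt(a^2 + b^2) = sqrt((17*sqrt(2))^2 + (-17*sqrt(2))^2) = sqrt(578 + 578) = sqrt(1156) = 34
θ = arctan(b/a) = arctan(-24.0416/24.0416) (quadrant-adjusted) = 315°
z = 34(cos 315° + i sin 315°)


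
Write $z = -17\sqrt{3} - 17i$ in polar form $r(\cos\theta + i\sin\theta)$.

r = |z| = sqrt(a^2 + b^2) = sqrt((-17*sqrt(3))^2 + (-17)^2) = sqrt(867 + 289) = sqrt(1156) = 34
θ = arctan(b/a) = arctan(-17/-29.4449) (quadrant-adjusted) = 210°
z = 34(cos 210° + i sin 210°)


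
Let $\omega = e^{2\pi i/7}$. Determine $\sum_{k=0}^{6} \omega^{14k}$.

Since 7 divides 14, ω^14 = (ω^7)^2 = 1^2 = 1, so every term is 1.
Sum = 7 · 1 = 7


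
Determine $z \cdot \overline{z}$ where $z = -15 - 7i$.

z * conjugate(z) = |z|^2 = a^2 + b^2
= (-15)^2 + (-7)^2 = 274


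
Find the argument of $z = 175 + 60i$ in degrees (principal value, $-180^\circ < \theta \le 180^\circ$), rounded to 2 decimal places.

θ = arctan(b/a) = arctan(60/175) (quadrant-adjusted) = 18.92°


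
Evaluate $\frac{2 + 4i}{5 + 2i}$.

Multiply numerator and denominator by conjugate (5 - 2i):
= (2 + 4i)(5 - 2i) / (5^2 + 2^2)
= (18 + 16i) / 29
= 18/29 + (16/29)i


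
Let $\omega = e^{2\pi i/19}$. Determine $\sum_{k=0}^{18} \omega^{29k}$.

Let ζ = ω^29 = e^(2πi·29/19). Since 19 ∤ 29, ζ ≠ 1.
Sum = Σ_{k=0}^{18} ζ^k = (ζ^19 - 1)/(ζ - 1) = (ω^{29·19} - 1)/(ζ - 1) = (1 - 1)/(ζ - 1) = 0


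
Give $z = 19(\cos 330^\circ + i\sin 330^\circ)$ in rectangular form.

a = r cos θ = 19 * sqrt(3)/2 = 19*sqrt(3)/2
b = r sin θ = 19 * -1/2 = -19/2
z = 19*sqrt(3)/2 - (19/2)i


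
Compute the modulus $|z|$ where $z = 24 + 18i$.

|z| = sqrt(a^2 + b^2) = sqrt(24^2 + 18^2) = sqrt(900) = 30


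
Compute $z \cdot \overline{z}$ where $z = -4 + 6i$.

z * conjugate(z) = |z|^2 = a^2 + b^2
= (-4)^2 + 6^2 = 52


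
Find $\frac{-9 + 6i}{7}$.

Divisor is real, so divide each part by 7:
= -9/7 + (6/7)i


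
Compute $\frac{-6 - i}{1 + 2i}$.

Multiply numerator and denominator by conjugate (1 - 2i):
= (-6 - i)(1 - 2i) / (1^2 + 2^2)
= (-8 + 11i) / 5
= -8/5 + (11/5)i


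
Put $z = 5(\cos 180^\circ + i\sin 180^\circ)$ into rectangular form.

a = r cos θ = 5 * -1 = -5
b = r sin θ = 5 * 0 = 0
z = -5


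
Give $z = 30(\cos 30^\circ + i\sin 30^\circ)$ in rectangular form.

a = r cos θ = 30 * sqrt(3)/2 = 15*sqrt(3)
b = r sin θ = 30 * 1/2 = 15
z = 15*sqrt(3) + 15i


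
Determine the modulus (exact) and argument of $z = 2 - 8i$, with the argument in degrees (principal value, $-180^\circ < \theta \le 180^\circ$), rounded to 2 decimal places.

|z| = sqrt(2^2 + (-8)^2) = sqrt(68)
arg(z) = arctan(b/a) = arctan(-8/2) (quadrant-adjusted) = -75.96°


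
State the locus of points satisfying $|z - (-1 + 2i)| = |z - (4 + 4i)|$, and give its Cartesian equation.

|z - z1| = |z - z2| means z is equidistant from z1 and z2,
i.e. the perpendicular bisector of the segment from (-1, 2) to (4, 4) (midpoint (3/2, 3)).
With z = x + yi, square both sides:
(x - (-1))^2 + (y - 2)^2 = (x - 4)^2 + (y - 4)^2
The x^2 and y^2 terms cancel: 10x + 4y = 32 - 5 = 27
Simplify: 10x + 4y = 27
Locus: Perpendicular bisector of the segment from (-1, 2) to (4, 4): the line 10x + 4y = 27


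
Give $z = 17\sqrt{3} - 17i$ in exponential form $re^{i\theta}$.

r = |z| = sqrt((17*sqrt(3))^2 + (-17)^2) = sqrt(867 + 289) = sqrt(1156) = 34
θ = arctan(b/a) = arctan(-17/29.4449) (quadrant-adjusted) = -30° = -π/6
z = 34e^(-i*π/6)


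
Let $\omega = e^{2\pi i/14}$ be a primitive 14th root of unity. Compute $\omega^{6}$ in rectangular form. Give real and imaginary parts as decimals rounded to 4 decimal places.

ω^6 = e^(2πi·6/14) = e^(i·6π/7)
= cos(6π/7) + i sin(6π/7)
= -0.9010 + 0.4339i


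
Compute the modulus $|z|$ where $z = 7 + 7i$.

|z| = sqrt(a^2 + b^2) = sqrt(7^2 + 7^2) = sqrt(98) = sqrt(98)


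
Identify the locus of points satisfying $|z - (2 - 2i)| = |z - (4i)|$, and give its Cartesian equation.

|z - z1| = |z - z2| means z is equidistant from z1 and z2,
i.e. the perpendicular bisector of the segment from (2, -2) to (0, 4) (midpoint (1, 1)).
With z = x + yi, square both sides:
(x - 2)^2 + (y - (-2))^2 = (x - 0)^2 + (y - 4)^2
The x^2 and y^2 terms cancel: -4x + 12y = 16 - 8 = 8
Simplify: x - 3y = -2
Locus: Perpendicular bisector of the segment from (2, -2) to (0, 4): the line x - 3y = -2


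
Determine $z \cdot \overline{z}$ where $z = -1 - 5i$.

z * conjugate(z) = |z|^2 = a^2 + b^2
= (-1)^2 + (-5)^2 = 26


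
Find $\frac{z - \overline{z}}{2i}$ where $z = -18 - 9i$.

z - conjugate(z) = 2bi
(z - conjugate(z))/(2i) = 2bi/(2i) = b = -9


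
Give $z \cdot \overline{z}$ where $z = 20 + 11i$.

z * conjugate(z) = |z|^2 = a^2 + b^2
= 20^2 + 11^2 = 521


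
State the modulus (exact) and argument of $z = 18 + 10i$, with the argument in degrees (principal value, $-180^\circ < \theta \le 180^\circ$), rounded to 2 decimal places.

|z| = sqrt(18^2 + 10^2) = sqrt(424)
arg(z) = arctan(b/a) = arctan(10/18) (quadrant-adjusted) = 29.05°


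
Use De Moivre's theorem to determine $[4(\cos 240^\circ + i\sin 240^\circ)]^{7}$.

By De Moivre: z^n = r^n(cos(nθ) + i sin(nθ))
= 4^7(cos(7*240°) + i sin(7*240°))
= 16384(cos 240° + i sin 240°)
= -8192 - 8192*sqrt(3)i


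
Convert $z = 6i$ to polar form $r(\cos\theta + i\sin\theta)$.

r = |z| = sqrt(a^2 + b^2) = sqrt((0)^2 + (6)^2) = sqrt(0 + 36) = sqrt(36) = 6
a = 0 and b > 0, so z lies on the positive imaginary axis: θ = 90°
z = 6(cos 90° + i sin 90°)


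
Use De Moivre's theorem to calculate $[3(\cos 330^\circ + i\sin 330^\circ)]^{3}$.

By De Moivre: z^n = r^n(cos(nθ) + i sin(nθ))
= 3^3(cos(3*330°) + i sin(3*330°))
= 27(cos 270° + i sin 270°)
= -27i


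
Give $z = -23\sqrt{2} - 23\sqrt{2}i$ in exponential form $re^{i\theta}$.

r = |z| = sqrt((-23*sqrt(2))^2 + (-23*sqrt(2))^2) = sqrt(1058 + 1058) = sqrt(2116) = 46
θ = arctan(b/a) = arctan(-32.5269/-32.5269) (quadrant-adjusted) = 225° = 5π/4
z = 46e^(i*5π/4)


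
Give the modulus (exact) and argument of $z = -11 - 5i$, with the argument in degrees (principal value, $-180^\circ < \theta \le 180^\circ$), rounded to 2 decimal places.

|z| = sqrt((-11)^2 + (-5)^2) = sqrt(146)
arg(z) = arctan(b/a) = arctan(-5/-11) (quadrant-adjusted) = -155.56°


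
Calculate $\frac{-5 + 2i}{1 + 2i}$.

Multiply numerator and denominator by conjugate (1 - 2i):
= (-5 + 2i)(1 - 2i) / (1^2 + 2^2)
= (-1 + 12i) / 5
= -1/5 + (12/5)i


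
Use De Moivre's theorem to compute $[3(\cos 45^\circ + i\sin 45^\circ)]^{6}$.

By De Moivre: z^n = r^n(cos(nθ) + i sin(nθ))
= 3^6(cos(6*45°) + i sin(6*45°))
= 729(cos 270° + i sin 270°)
= -729i


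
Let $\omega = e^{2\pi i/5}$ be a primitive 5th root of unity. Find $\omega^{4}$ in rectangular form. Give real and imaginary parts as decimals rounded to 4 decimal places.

ω^4 = e^(2πi·4/5) = e^(i·8π/5)
= cos(8π/5) + i sin(8π/5)
= 0.3090 - 0.9511i


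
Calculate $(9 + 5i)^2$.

(a + bi)^2 = a^2 - b^2 + 2abi
= 9^2 - 5^2 + 2*9*5i
= 56 + 90i


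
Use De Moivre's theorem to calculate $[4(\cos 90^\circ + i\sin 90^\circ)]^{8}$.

By De Moivre: z^n = r^n(cos(nθ) + i sin(nθ))
= 4^8(cos(8*90°) + i sin(8*90°))
= 65536(cos 0° + i sin 0°)
= 65536


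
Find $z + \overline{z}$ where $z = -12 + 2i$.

z + conjugate(z) = (a + bi) + (a - bi) = 2a
= 2 * (-12) = -24


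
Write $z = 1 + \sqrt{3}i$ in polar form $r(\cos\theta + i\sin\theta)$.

r = |z| = sqrt(a^2 + b^2) = sqrt((1)^2 + (sqrt(3))^2) = sqrt(1 + 3) = sqrt(4) = 2
θ = arctan(b/a) = arctan(1.7321/1) (quadrant-adjusted) = 60°
z = 2(cos 60° + i sin 60°)


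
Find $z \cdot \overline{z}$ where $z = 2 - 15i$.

z * conjugate(z) = |z|^2 = a^2 + b^2
= 2^2 + (-15)^2 = 229


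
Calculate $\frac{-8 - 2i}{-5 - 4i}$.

Multiply numerator and denominator by conjugate (-5 + 4i):
= (-8 - 2i)(-5 + 4i) / ((-5)^2 + (-4)^2)
= (48 - 22i) / 41
= 48/41 - (22/41)i


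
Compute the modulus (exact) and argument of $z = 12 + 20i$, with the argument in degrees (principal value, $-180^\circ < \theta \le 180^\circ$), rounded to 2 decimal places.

|z| = sqrt(12^2 + 20^2) = sqrt(544)
arg(z) = arctan(b/a) = arctan(20/12) (quadrant-adjusted) = 59.04°


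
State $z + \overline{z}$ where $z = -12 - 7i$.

z + conjugate(z) = (a + bi) + (a - bi) = 2a
= 2 * (-12) = -24


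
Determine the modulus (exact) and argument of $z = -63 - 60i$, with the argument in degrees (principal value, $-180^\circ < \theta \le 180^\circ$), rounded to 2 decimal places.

|z| = sqrt((-63)^2 + (-60)^2) = 87
arg(z) = arctan(b/a) = arctan(-60/-63) (quadrant-adjusted) = -136.40°


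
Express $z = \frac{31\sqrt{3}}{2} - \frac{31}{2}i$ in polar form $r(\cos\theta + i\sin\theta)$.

r = |z| = sqrt(a^2 + b^2) = sqrt((31*sqrt(3)/2)^2 + (-31/2)^2) = sqrt(2883/4 + 961/4) = sqrt(961) = 31
θ = arctan(b/a) = arctan(-15.5/26.8468) (quadrant-adjusted) = 330°
z = 31(cos 330° + i sin 330°)


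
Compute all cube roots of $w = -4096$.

|w| = 4096, arg(w) = 180°
Root modulus = 4096^(1/3) = 16
Root arguments: θ_k = (180° + 360°k)/3 for k = 0, 1, ..., 2
Roots: 8 + 8*sqrt(3)i, -16, 8 - 8*sqrt(3)i


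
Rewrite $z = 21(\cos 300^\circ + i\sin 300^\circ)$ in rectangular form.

a = r cos θ = 21 * 1/2 = 21/2
b = r sin θ = 21 * -sqrt(3)/2 = -21*sqrt(3)/2
z = 21/2 - (21*sqrt(3)/2)i


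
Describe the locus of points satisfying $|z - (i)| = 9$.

|z - z0| = r describes a circle centered at z0 with radius r
Here z0 = i and r = 9
Locus: Circle centered at (0, 1) with radius 9


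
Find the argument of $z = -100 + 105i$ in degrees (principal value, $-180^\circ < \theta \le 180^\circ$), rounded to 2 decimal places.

θ = arctan(b/a) = arctan(105/-100) (quadrant-adjusted) = 133.60°
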